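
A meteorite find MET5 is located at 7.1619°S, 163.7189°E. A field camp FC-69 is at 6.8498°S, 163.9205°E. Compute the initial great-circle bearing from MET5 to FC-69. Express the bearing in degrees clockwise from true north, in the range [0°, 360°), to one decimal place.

32.7°

Δλ = 0.2016°
y = sin Δλ · cos φ₂ = 0.003493
x = cos φ₁ sin φ₂ − sin φ₁ cos φ₂ cos Δλ = 0.005446
θ = atan2(y, x) = 32.6773° → 32.6773° (mod 360°)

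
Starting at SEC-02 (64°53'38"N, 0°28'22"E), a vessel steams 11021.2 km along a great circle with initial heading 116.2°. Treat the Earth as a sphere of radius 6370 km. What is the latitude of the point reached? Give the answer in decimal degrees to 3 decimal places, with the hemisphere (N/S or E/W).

19.188°S

SEC-02: φ = +64.89389°, λ = +0.47278°
δ = d/R = 11021.2/6370 = 1.730173 rad
φ₂ = arcsin(sin φ₁ cos δ + cos φ₁ sin δ cos θ)
   = arcsin(0.90552·-0.15870 + 0.42430·0.98733·-0.44151) = -19.18770°
λ₂ = λ₁ + atan2(sin θ sin δ cos φ₁, cos δ − sin φ₁ sin φ₂) = 70.19037°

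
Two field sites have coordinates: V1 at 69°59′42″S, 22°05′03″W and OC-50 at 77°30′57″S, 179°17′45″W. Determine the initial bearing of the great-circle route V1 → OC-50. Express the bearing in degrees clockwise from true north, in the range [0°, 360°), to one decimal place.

V1: φ = -69.99500°, λ = -22.08417°
OC-50: φ = -77.51583°, λ = -179.29583°
Δλ = -157.2117°
y = sin Δλ · cos φ₂ = -0.083729
x = cos φ₁ sin φ₂ − sin φ₁ cos φ₂ cos Δλ = -0.521284
θ = atan2(y, x) = -170.8751° → 189.1249° (mod 360°)

189.1°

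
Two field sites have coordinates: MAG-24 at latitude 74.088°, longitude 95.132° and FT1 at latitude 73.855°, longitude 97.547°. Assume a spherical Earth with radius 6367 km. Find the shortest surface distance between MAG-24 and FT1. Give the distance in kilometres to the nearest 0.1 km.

Δφ = -0.2330°,  Δλ = 2.4150°
a = sin²(Δφ/2) + cos φ₁ cos φ₂ sin²(Δλ/2) = 0.000038
c = 2·arcsin(√a) = 0.012327 rad = 0.7063°
d = R·c = 6367 × 0.012327 = 78.5 km

78.5 km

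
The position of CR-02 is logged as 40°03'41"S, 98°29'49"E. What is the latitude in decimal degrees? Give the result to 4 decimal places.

40° + 3′/60 + 41″/3600 = 40 + 0.05000 + 0.01139 = 40.0614°

40.0614°S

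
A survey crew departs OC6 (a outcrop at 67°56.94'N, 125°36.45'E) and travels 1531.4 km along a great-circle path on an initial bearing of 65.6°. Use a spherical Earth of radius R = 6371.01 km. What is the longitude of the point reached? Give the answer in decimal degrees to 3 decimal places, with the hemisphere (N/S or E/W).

OC6: φ = +67.94900°, λ = +125.60750°
δ = d/R = 1531.4/6371.01 = 0.240370 rad
φ₂ = arcsin(sin φ₁ cos δ + cos φ₁ sin δ cos θ)
   = arcsin(0.92685·0.97125 + 0.37543·0.23806·0.41310) = 69.57416°
λ₂ = λ₁ + atan2(sin θ sin δ cos φ₁, cos δ − sin φ₁ sin φ₂) = 164.01210°

164.012°E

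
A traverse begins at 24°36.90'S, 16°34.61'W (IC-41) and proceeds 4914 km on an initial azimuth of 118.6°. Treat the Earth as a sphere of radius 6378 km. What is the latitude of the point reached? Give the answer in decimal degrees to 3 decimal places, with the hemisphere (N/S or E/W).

37.012°S

IC-41: φ = -24.61500°, λ = -16.57683°
δ = d/R = 4914/6378 = 0.770461 rad
φ₂ = arcsin(sin φ₁ cos δ + cos φ₁ sin δ cos θ)
   = arcsin(-0.41652·0.71759 + 0.90913·0.69647·-0.47869) = -37.01226°
λ₂ = λ₁ + atan2(sin θ sin δ cos φ₁, cos δ − sin φ₁ sin φ₂) = 33.40015°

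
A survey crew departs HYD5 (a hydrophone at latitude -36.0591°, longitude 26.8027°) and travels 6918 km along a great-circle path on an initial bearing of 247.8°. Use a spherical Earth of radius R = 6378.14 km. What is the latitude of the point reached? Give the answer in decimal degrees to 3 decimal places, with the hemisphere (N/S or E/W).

33.030°S

δ = d/R = 6918/6378.14 = 1.084642 rad
φ₂ = arcsin(sin φ₁ cos δ + cos φ₁ sin δ cos θ)
   = arcsin(-0.58862·0.46723 + 0.80841·0.88414·-0.37784) = -33.03012°
λ₂ = λ₁ + atan2(sin θ sin δ cos φ₁, cos δ − sin φ₁ sin φ₂) = -50.72408°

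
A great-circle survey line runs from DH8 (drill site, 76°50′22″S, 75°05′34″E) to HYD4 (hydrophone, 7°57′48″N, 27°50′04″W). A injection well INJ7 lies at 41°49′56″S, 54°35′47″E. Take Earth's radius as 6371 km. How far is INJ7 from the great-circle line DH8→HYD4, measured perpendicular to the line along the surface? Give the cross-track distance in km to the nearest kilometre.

3843 km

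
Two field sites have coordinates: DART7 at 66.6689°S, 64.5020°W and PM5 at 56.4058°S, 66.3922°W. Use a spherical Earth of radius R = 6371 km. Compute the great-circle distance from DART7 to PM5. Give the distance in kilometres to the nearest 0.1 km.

Δφ = 10.2631°,  Δλ = -1.8902°
a = sin²(Δφ/2) + cos φ₁ cos φ₂ sin²(Δλ/2) = 0.008060
c = 2·arcsin(√a) = 0.179793 rad = 10.3014°
d = R·c = 6371 × 0.179793 = 1145.5 km

1145.5 km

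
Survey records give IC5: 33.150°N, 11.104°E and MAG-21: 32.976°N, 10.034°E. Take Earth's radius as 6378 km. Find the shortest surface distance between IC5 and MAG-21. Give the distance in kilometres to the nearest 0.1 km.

101.7 km

Δφ = -0.1740°,  Δλ = -1.0700°
a = sin²(Δφ/2) + cos φ₁ cos φ₂ sin²(Δλ/2) = 0.000064
c = 2·arcsin(√a) = 0.015943 rad = 0.9135°
d = R·c = 6378 × 0.015943 = 101.7 km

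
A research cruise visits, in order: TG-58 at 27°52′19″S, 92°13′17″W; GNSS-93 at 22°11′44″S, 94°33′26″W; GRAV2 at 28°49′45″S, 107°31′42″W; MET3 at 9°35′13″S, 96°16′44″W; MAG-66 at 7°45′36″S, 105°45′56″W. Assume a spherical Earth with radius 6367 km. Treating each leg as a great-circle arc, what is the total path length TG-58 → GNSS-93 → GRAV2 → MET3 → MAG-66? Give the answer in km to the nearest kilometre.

5667 km

TG-58: φ = -27.87194°, λ = -92.22139°
GNSS-93: φ = -22.19556°, λ = -94.55722°
GRAV2: φ = -28.82917°, λ = -107.52833°
MET3: φ = -9.58694°, λ = -96.27889°
MAG-66: φ = -7.76000°, λ = -105.76556°
TG-58→GNSS-93: c = 0.105725 rad, d = 673.15 km
GNSS-93→GRAV2: c = 0.234600 rad, d = 1493.70 km
GRAV2→MET3: c = 0.383028 rad, d = 2438.74 km
MET3→MAG-66: c = 0.166745 rad, d = 1061.67 km
Total = 673.15 + 1493.70 + 2438.74 + 1061.67 = 5667.25 km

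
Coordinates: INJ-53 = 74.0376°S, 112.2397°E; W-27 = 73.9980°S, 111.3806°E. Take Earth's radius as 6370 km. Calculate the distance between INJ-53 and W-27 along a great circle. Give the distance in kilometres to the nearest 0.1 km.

26.7 km

Δφ = 0.0396°,  Δλ = -0.8591°
a = sin²(Δφ/2) + cos φ₁ cos φ₂ sin²(Δλ/2) = 0.000004
c = 2·arcsin(√a) = 0.004186 rad = 0.2398°
d = R·c = 6370 × 0.004186 = 26.7 km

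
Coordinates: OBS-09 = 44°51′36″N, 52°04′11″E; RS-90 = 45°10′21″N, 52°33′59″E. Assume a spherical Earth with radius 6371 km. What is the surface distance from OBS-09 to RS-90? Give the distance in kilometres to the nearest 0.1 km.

52.3 km

OBS-09: φ = +44.86000°, λ = +52.06972°
RS-90: φ = +45.17250°, λ = +52.56639°
Δφ = 0.3125°,  Δλ = 0.4967°
a = sin²(Δφ/2) + cos φ₁ cos φ₂ sin²(Δλ/2) = 0.000017
c = 2·arcsin(√a) = 0.008203 rad = 0.4700°
d = R·c = 6371 × 0.008203 = 52.3 km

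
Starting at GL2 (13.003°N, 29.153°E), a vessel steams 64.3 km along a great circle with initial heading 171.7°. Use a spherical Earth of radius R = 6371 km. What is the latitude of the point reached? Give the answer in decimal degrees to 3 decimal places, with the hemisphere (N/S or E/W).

δ = d/R = 64.3/6371 = 0.010093 rad
φ₂ = arcsin(sin φ₁ cos δ + cos φ₁ sin δ cos θ)
   = arcsin(0.22500·0.99995 + 0.97436·0.01009·-0.98953) = 12.43078°
λ₂ = λ₁ + atan2(sin θ sin δ cos φ₁, cos δ − sin φ₁ sin φ₂) = 29.23848°

12.431°N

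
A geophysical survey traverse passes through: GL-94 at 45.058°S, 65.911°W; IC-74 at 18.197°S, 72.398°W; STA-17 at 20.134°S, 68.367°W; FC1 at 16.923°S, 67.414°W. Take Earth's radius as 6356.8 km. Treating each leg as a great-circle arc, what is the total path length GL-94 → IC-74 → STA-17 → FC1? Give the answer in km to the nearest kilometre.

GL-94→IC-74: c = 0.478234 rad, d = 3040.04 km
IC-74→STA-17: c = 0.074555 rad, d = 473.93 km
STA-17→FC1: c = 0.058219 rad, d = 370.08 km
Total = 3040.04 + 473.93 + 370.08 = 3884.05 km

3884 km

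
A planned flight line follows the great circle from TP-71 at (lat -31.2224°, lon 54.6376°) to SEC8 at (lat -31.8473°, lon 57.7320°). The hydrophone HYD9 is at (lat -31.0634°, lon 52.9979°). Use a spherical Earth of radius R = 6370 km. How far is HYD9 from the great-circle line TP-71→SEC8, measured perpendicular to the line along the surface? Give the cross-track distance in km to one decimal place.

22.1 km

δ₁₃ = central angle TP-71→HYD9 = 0.024650 rad  (haversine)
θ₁₃ = bearing TP-71→HYD9 = 276.039°,  θ₁₂ = bearing TP-71→SEC8 = 104.136°
dₓₜ = R·arcsin(sin δ₁₃ · sin(θ₁₃ − θ₁₂)) = 6370·arcsin(0.02465·sin(171.904°)) = 22.112 km
|dₓₜ| = 22.112 km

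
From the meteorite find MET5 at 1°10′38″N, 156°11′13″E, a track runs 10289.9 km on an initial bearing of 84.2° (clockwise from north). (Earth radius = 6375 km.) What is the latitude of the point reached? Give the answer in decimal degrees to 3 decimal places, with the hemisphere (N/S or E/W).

5.742°N

MET5: φ = +1.17722°, λ = +156.18694°
δ = d/R = 10289.9/6375 = 1.614102 rad
φ₂ = arcsin(sin φ₁ cos δ + cos φ₁ sin δ cos θ)
   = arcsin(0.02054·-0.04329 + 0.99979·0.99906·0.10106) = 5.74210°
λ₂ = λ₁ + atan2(sin θ sin δ cos φ₁, cos δ − sin φ₁ sin φ₂) = -111.20027°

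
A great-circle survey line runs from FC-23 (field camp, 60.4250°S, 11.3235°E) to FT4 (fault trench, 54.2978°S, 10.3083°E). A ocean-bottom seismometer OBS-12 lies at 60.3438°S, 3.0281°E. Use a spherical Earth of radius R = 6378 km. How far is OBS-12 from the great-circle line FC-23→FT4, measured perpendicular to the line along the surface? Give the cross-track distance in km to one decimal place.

δ₁₃ = central angle FC-23→OBS-12 = 0.071515 rad  (haversine)
θ₁₃ = bearing FC-23→OBS-12 = 267.525°,  θ₁₂ = bearing FC-23→FT4 = 354.463°
dₓₜ = R·arcsin(sin δ₁₃ · sin(θ₁₃ − θ₁₂)) = 6378·arcsin(0.07145·sin(-86.938°)) = -455.470 km
|dₓₜ| = 455.470 km

455.5 km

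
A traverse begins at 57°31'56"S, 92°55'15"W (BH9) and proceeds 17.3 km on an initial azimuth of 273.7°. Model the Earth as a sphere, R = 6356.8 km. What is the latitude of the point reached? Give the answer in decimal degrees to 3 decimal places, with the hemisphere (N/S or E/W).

57.522°S

BH9: φ = -57.53222°, λ = -92.92083°
δ = d/R = 17.3/6356.8 = 0.002721 rad
φ₂ = arcsin(sin φ₁ cos δ + cos φ₁ sin δ cos θ)
   = arcsin(-0.84369·1.00000 + 0.53683·0.00272·0.06453) = -57.52183°
λ₂ = λ₁ + atan2(sin θ sin δ cos φ₁, cos δ − sin φ₁ sin φ₂) = -93.21061°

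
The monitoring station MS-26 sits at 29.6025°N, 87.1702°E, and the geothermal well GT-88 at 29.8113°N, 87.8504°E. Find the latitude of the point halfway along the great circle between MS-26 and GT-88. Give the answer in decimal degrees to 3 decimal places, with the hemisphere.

29.707°N

Bx = cos φ₂ cos Δλ = 0.867606,  By = cos φ₂ sin Δλ = 0.010300
φₘ = atan2(sin φ₁ + sin φ₂, √((cos φ₁ + Bx)² + By²)) = 29.70733°
λₘ = λ₁ + atan2(By, cos φ₁ + Bx) = 87.50995°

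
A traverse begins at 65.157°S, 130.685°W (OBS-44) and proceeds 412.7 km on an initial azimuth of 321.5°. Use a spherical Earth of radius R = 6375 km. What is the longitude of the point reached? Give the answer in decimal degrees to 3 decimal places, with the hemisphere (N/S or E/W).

135.633°W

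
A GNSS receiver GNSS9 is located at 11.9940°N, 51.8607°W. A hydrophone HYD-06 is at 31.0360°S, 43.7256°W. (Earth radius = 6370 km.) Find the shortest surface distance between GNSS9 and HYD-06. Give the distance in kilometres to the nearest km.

Δφ = -43.0300°,  Δλ = 8.1351°
a = sin²(Δφ/2) + cos φ₁ cos φ₂ sin²(Δλ/2) = 0.138719
c = 2·arcsin(√a) = 0.763294 rad = 43.7336°
d = R·c = 6370 × 0.763294 = 4862.2 km

4862 km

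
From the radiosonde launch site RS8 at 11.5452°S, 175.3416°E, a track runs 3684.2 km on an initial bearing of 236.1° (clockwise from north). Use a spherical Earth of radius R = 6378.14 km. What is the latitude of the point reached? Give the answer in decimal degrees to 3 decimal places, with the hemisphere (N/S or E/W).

27.779°S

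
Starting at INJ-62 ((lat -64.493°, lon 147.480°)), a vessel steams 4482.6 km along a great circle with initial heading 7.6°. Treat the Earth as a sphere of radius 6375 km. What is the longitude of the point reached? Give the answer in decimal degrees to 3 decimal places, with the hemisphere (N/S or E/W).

152.867°E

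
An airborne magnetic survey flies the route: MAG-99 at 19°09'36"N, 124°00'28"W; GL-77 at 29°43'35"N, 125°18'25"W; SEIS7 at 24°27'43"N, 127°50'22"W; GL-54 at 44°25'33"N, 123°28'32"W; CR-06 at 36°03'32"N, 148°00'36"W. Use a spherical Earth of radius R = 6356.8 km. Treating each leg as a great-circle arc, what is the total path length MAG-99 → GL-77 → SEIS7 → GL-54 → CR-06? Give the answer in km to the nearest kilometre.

MAG-99: φ = +19.16000°, λ = -124.00778°
GL-77: φ = +29.72639°, λ = -125.30694°
SEIS7: φ = +24.46194°, λ = -127.83944°
GL-54: φ = +44.42583°, λ = -123.47556°
CR-06: φ = +36.05889°, λ = -148.01000°
MAG-99→GL-77: c = 0.185565 rad, d = 1179.60 km
GL-77→SEIS7: c = 0.099943 rad, d = 635.32 km
SEIS7→GL-54: c = 0.353914 rad, d = 2249.76 km
GL-54→CR-06: c = 0.356196 rad, d = 2264.27 km
Total = 1179.60 + 635.32 + 2249.76 + 2264.27 = 6328.95 km

6329 km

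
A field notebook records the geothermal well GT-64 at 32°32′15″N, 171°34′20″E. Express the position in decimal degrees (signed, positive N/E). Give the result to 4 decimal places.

lat: 32.5375° N → +32.5375°
lon: 171.5722° E → +171.5722°

+32.5375°, +171.5722°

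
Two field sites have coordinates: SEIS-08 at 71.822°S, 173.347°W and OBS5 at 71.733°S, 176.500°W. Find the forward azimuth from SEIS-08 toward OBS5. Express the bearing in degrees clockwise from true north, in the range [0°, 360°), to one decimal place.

Δλ = -3.1530°
y = sin Δλ · cos φ₂ = -0.017240
x = cos φ₁ sin φ₂ − sin φ₁ cos φ₂ cos Δλ = 0.001103
θ = atan2(y, x) = -86.3409° → 273.6591° (mod 360°)

273.7°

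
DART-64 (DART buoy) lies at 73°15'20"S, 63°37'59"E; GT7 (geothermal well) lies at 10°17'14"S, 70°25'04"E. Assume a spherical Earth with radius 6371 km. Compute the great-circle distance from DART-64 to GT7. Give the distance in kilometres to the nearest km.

DART-64: φ = -73.25556°, λ = +63.63306°
GT7: φ = -10.28722°, λ = +70.41778°
Δφ = 62.9683°,  Δλ = 6.7847°
a = sin²(Δφ/2) + cos φ₁ cos φ₂ sin²(Δλ/2) = 0.273751
c = 2·arcsin(√a) = 1.101232 rad = 63.0960°
d = R·c = 6371 × 1.101232 = 7015.9 km

7016 km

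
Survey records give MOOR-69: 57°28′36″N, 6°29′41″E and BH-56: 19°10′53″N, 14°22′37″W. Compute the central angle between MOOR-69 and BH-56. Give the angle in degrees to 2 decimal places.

41.28°

MOOR-69: φ = +57.47667°, λ = +6.49472°
BH-56: φ = +19.18139°, λ = -14.37694°
Δφ = -38.2953°,  Δλ = -20.8717°
a = sin²(Δφ/2) + cos φ₁ cos φ₂ sin²(Δλ/2) = 0.124247
c = 2·arcsin(√a) = 0.720454 rad = 41.2790°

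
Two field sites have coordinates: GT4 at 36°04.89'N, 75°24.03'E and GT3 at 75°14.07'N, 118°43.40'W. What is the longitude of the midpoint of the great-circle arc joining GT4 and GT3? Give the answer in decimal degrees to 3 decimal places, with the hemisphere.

81.726°E

GT4: φ = +36.08150°, λ = +75.40050°
GT3: φ = +75.23450°, λ = -118.72333°
Bx = cos φ₂ cos Δλ = -0.247159,  By = cos φ₂ sin Δλ = 0.062191
φₘ = atan2(sin φ₁ + sin φ₂, √((cos φ₁ + Bx)² + By²)) = 70.06013°
λₘ = λ₁ + atan2(By, cos φ₁ + Bx) = 81.72614°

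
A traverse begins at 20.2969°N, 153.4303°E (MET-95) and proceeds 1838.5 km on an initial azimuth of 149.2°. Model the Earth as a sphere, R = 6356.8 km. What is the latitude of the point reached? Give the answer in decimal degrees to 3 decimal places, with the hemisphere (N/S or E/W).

δ = d/R = 1838.5/6356.8 = 0.289218 rad
φ₂ = arcsin(sin φ₁ cos δ + cos φ₁ sin δ cos θ)
   = arcsin(0.34688·0.95847 + 0.93791·0.28520·-0.85896) = 5.89533°
λ₂ = λ₁ + atan2(sin θ sin δ cos φ₁, cos δ − sin φ₁ sin φ₂) = 161.87255°

5.895°N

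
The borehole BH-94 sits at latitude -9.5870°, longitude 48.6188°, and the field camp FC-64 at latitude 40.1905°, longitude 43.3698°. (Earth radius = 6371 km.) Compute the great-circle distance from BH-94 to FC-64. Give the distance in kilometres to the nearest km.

5561 km

Δφ = 49.7775°,  Δλ = -5.2490°
a = sin²(Δφ/2) + cos φ₁ cos φ₂ sin²(Δλ/2) = 0.178701
c = 2·arcsin(√a) = 0.872911 rad = 50.0141°
d = R·c = 6371 × 0.872911 = 5561.3 km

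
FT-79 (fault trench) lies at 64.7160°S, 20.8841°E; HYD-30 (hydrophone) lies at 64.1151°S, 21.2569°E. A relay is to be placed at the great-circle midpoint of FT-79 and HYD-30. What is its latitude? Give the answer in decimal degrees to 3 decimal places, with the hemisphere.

64.416°S

Bx = cos φ₂ cos Δλ = 0.436555,  By = cos φ₂ sin Δλ = 0.002841
φₘ = atan2(sin φ₁ + sin φ₂, √((cos φ₁ + Bx)² + By²)) = -64.41567°
λₘ = λ₁ + atan2(By, cos φ₁ + Bx) = 21.07254°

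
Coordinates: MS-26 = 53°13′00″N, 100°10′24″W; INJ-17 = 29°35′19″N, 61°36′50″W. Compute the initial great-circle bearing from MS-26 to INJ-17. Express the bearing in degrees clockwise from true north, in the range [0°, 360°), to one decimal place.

MS-26: φ = +53.21667°, λ = -100.17333°
INJ-17: φ = +29.58861°, λ = -61.61389°
Δλ = 38.5594°
y = sin Δλ · cos φ₂ = 0.542040
x = cos φ₁ sin φ₂ − sin φ₁ cos φ₂ cos Δλ = -0.248942
θ = atan2(y, x) = 114.6679° → 114.6679° (mod 360°)

114.7°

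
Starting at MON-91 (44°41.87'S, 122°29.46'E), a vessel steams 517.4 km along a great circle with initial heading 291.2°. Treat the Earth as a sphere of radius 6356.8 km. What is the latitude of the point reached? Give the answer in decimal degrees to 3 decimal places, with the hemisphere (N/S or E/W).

MON-91: φ = -44.69783°, λ = +122.49100°
δ = d/R = 517.4/6356.8 = 0.081393 rad
φ₂ = arcsin(sin φ₁ cos δ + cos φ₁ sin δ cos θ)
   = arcsin(-0.70337·0.99669 + 0.71083·0.08130·0.36162) = -42.85459°
λ₂ = λ₁ + atan2(sin θ sin δ cos φ₁, cos δ − sin φ₁ sin φ₂) = 116.55598°

42.855°S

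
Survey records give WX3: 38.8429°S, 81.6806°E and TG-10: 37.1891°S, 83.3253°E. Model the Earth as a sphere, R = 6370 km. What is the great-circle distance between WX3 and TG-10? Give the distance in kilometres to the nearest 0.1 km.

233.6 km

Δφ = 1.6538°,  Δλ = 1.6447°
a = sin²(Δφ/2) + cos φ₁ cos φ₂ sin²(Δλ/2) = 0.000336
c = 2·arcsin(√a) = 0.036667 rad = 2.1009°
d = R·c = 6370 × 0.036667 = 233.6 km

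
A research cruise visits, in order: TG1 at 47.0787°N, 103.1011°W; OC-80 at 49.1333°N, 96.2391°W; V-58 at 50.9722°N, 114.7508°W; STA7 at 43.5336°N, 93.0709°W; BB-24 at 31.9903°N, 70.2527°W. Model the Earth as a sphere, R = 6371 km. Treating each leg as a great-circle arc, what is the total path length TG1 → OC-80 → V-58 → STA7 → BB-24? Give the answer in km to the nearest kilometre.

6085 km

TG1→OC-80: c = 0.087602 rad, d = 558.11 km
OC-80→V-58: c = 0.209346 rad, d = 1333.74 km
V-58→STA7: c = 0.286314 rad, d = 1824.10 km
STA7→BB-24: c = 0.371859 rad, d = 2369.11 km
Total = 558.11 + 1333.74 + 1824.10 + 2369.11 = 6085.07 km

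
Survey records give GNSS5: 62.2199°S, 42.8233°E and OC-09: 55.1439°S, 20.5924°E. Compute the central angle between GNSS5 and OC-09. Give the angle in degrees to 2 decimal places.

Δφ = 7.0760°,  Δλ = -22.2309°
a = sin²(Δφ/2) + cos φ₁ cos φ₂ sin²(Δλ/2) = 0.013708
c = 2·arcsin(√a) = 0.234704 rad = 13.4475°

13.45°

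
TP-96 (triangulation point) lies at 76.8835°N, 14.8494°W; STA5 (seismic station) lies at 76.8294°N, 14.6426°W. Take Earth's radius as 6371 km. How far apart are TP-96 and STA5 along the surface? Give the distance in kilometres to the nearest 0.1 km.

8.0 km

Δφ = -0.0541°,  Δλ = 0.2068°
a = sin²(Δφ/2) + cos φ₁ cos φ₂ sin²(Δλ/2) = 0.000000
c = 2·arcsin(√a) = 0.001251 rad = 0.0717°
d = R·c = 6371 × 0.001251 = 8.0 km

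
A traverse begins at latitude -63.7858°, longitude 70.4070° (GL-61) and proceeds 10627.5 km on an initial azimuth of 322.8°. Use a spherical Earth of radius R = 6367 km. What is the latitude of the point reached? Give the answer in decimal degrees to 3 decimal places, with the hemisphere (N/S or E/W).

25.992°N

δ = d/R = 10627.5/6367 = 1.669153 rad
φ₂ = arcsin(sin φ₁ cos δ + cos φ₁ sin δ cos θ)
   = arcsin(-0.89715·-0.09820 + 0.44173·0.99517·0.79653) = 25.99215°
λ₂ = λ₁ + atan2(sin θ sin δ cos φ₁, cos δ − sin φ₁ sin φ₂) = 28.38760°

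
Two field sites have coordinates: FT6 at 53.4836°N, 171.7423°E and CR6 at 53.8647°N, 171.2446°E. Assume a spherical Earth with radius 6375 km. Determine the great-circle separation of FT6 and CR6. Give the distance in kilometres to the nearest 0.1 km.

53.6 km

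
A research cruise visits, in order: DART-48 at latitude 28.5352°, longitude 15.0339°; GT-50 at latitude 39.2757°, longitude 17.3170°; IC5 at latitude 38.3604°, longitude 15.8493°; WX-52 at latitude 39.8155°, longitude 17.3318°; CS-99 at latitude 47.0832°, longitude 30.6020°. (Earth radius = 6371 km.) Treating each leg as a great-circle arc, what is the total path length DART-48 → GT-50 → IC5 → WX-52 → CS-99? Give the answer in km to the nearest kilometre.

DART-48→GT-50: c = 0.190332 rad, d = 1212.61 km
GT-50→IC5: c = 0.025564 rad, d = 162.87 km
IC5→WX-52: c = 0.032376 rad, d = 206.27 km
WX-52→CS-99: c = 0.210148 rad, d = 1338.85 km
Total = 1212.61 + 162.87 + 206.27 + 1338.85 = 2920.60 km

2921 km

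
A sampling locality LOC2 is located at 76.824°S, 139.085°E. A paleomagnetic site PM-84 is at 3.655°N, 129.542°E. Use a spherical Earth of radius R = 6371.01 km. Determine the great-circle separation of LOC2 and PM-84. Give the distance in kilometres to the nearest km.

8969 km

Δφ = 80.4790°,  Δλ = -9.5430°
a = sin²(Δφ/2) + cos φ₁ cos φ₂ sin²(Δλ/2) = 0.418869
c = 2·arcsin(√a) = 1.407815 rad = 80.6618°
d = R·c = 6371.01 × 1.407815 = 8969.2 km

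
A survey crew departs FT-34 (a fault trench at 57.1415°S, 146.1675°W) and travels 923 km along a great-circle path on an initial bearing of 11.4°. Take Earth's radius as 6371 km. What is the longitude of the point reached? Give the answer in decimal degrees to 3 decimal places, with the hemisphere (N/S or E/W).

143.676°W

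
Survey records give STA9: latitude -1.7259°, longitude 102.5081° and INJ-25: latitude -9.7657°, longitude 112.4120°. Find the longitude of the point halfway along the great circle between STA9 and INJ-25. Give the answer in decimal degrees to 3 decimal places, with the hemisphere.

Bx = cos φ₂ cos Δλ = 0.970823,  By = cos φ₂ sin Δλ = 0.169504
φₘ = atan2(sin φ₁ + sin φ₂, √((cos φ₁ + Bx)² + By²)) = -5.76718°
λₘ = λ₁ + atan2(By, cos φ₁ + Bx) = 107.42495°

107.425°E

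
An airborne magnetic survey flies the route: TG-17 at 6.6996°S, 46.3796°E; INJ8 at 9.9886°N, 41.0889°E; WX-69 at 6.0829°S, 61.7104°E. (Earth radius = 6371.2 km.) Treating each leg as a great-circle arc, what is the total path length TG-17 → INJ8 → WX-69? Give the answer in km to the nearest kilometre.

4846 km

TG-17→INJ8: c = 0.305441 rad, d = 1946.02 km
INJ8→WX-69: c = 0.455205 rad, d = 2900.20 km
Total = 1946.02 + 2900.20 = 4846.23 km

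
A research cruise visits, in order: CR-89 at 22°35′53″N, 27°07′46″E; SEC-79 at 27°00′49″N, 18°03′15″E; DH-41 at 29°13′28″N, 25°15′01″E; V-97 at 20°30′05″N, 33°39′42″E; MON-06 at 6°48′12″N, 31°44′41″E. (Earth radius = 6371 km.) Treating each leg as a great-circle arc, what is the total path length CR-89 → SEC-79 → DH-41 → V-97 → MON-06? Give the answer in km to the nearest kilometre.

CR-89: φ = +22.59806°, λ = +27.12944°
SEC-79: φ = +27.01361°, λ = +18.05417°
DH-41: φ = +29.22444°, λ = +25.25028°
V-97: φ = +20.50139°, λ = +33.66167°
MON-06: φ = +6.80333°, λ = +31.74472°
CR-89→SEC-79: c = 0.163056 rad, d = 1038.83 km
SEC-79→DH-41: c = 0.117273 rad, d = 747.14 km
DH-41→V-97: c = 0.202136 rad, d = 1287.81 km
V-97→MON-06: c = 0.241264 rad, d = 1537.10 km
Total = 1038.83 + 747.14 + 1287.81 + 1537.10 = 4610.88 km

4611 km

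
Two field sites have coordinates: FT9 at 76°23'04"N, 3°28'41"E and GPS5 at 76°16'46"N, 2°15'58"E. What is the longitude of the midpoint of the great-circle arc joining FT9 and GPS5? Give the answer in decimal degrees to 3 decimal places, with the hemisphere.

2.870°E

FT9: φ = +76.38444°, λ = +3.47806°
GPS5: φ = +76.27944°, λ = +2.26611°
Bx = cos φ₂ cos Δλ = 0.237134,  By = cos φ₂ sin Δλ = -0.005017
φₘ = atan2(sin φ₁ + sin φ₂, √((cos φ₁ + Bx)² + By²)) = 76.33268°
λₘ = λ₁ + atan2(By, cos φ₁ + Bx) = 2.86980°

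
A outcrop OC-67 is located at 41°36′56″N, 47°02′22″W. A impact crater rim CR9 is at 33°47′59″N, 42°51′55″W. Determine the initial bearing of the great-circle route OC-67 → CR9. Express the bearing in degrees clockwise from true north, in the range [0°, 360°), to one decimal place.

OC-67: φ = +41.61556°, λ = -47.03944°
CR9: φ = +33.79972°, λ = -42.86528°
Δλ = 4.1742°
y = sin Δλ · cos φ₂ = 0.060486
x = cos φ₁ sin φ₂ − sin φ₁ cos φ₂ cos Δλ = -0.134525
θ = atan2(y, x) = 155.7900° → 155.7900° (mod 360°)

155.8°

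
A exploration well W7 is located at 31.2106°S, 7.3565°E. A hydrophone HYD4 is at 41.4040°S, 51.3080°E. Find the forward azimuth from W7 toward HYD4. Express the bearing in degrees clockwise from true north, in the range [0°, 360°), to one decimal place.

118.8°

Δλ = 43.9515°
y = sin Δλ · cos φ₂ = 0.520582
x = cos φ₁ sin φ₂ − sin φ₁ cos φ₂ cos Δλ = -0.285828
θ = atan2(y, x) = 118.7692° → 118.7692° (mod 360°)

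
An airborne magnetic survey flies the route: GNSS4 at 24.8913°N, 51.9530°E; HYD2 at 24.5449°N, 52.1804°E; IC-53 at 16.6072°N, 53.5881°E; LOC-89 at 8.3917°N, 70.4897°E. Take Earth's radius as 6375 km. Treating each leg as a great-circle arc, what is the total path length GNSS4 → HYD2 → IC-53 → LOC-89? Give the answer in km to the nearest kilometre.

2989 km

GNSS4→HYD2: c = 0.007039 rad, d = 44.87 km
HYD2→IC-53: c = 0.140431 rad, d = 895.25 km
IC-53→LOC-89: c = 0.321419 rad, d = 2049.05 km
Total = 44.87 + 895.25 + 2049.05 = 2989.17 km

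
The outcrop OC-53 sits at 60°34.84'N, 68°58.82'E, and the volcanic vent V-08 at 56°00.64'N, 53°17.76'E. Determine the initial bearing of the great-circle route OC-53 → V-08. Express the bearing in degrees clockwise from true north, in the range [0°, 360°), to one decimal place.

OC-53: φ = +60.58067°, λ = +68.98033°
V-08: φ = +56.01067°, λ = +53.29600°
Δλ = -15.6843°
y = sin Δλ · cos φ₂ = -0.151129
x = cos φ₁ sin φ₂ − sin φ₁ cos φ₂ cos Δλ = -0.061546
θ = atan2(y, x) = -112.1581° → 247.8419° (mod 360°)

247.8°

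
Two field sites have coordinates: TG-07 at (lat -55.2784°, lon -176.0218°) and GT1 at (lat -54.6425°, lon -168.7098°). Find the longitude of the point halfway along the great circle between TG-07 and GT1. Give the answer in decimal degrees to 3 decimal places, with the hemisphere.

172.337°W

Bx = cos φ₂ cos Δλ = 0.573970,  By = cos φ₂ sin Δλ = 0.073650
φₘ = atan2(sin φ₁ + sin φ₂, √((cos φ₁ + Bx)² + By²)) = -55.01530°
λₘ = λ₁ + atan2(By, cos φ₁ + Bx) = -172.33683°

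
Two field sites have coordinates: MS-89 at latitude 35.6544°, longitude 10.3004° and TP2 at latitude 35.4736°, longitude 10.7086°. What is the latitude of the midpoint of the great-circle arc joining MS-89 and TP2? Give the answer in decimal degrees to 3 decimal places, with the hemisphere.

35.564°N

Bx = cos φ₂ cos Δλ = 0.814362,  By = cos φ₂ sin Δλ = 0.005802
φₘ = atan2(sin φ₁ + sin φ₂, √((cos φ₁ + Bx)² + By²)) = 35.56417°
λₘ = λ₁ + atan2(By, cos φ₁ + Bx) = 10.50473°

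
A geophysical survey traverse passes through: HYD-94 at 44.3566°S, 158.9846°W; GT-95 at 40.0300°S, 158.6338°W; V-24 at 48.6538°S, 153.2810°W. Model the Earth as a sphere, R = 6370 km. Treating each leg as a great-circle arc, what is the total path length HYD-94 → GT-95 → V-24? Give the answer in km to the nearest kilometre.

1530 km

HYD-94→GT-95: c = 0.075649 rad, d = 481.89 km
GT-95→V-24: c = 0.164573 rad, d = 1048.33 km
Total = 481.89 + 1048.33 = 1530.22 km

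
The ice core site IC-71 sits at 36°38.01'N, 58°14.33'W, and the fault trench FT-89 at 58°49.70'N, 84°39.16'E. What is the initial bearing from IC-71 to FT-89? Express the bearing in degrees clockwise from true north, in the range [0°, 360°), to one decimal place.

18.5°

IC-71: φ = +36.63350°, λ = -58.23883°
FT-89: φ = +58.82833°, λ = +84.65267°
Δλ = 142.8915°
y = sin Δλ · cos φ₂ = 0.312284
x = cos φ₁ sin φ₂ − sin φ₁ cos φ₂ cos Δλ = 0.932916
θ = atan2(y, x) = 18.5074° → 18.5074° (mod 360°)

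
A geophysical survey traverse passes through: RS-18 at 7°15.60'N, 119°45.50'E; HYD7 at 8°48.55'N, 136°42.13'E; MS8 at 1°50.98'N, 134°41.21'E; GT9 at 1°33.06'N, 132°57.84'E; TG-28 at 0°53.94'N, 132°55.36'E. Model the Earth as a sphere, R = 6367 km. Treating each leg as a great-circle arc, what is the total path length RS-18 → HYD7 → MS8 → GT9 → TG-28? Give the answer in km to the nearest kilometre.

RS-18: φ = +7.26000°, λ = +119.75833°
HYD7: φ = +8.80917°, λ = +136.70217°
MS8: φ = +1.84967°, λ = +134.68683°
GT9: φ = +1.55100°, λ = +132.96400°
TG-28: φ = +0.89900°, λ = +132.92267°
RS-18→HYD7: c = 0.294038 rad, d = 1872.14 km
HYD7→MS8: c = 0.126408 rad, d = 804.84 km
MS8→GT9: c = 0.030505 rad, d = 194.22 km
GT9→TG-28: c = 0.011402 rad, d = 72.60 km
Total = 1872.14 + 804.84 + 194.22 + 72.60 = 2943.80 km

2944 km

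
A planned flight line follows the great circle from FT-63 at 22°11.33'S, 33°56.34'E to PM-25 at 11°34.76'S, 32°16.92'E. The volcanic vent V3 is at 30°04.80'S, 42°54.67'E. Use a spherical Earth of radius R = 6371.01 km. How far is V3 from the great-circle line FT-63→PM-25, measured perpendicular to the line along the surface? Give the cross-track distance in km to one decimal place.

FT-63: φ = -22.18883°, λ = +33.93900°
PM-25: φ = -11.57933°, λ = +32.28200°
V3: φ = -30.08000°, λ = +42.91117°
δ₁₃ = central angle FT-63→V3 = 0.196649 rad  (haversine)
θ₁₃ = bearing FT-63→V3 = 136.315°,  θ₁₂ = bearing FT-63→PM-25 = 351.246°
dₓₜ = R·arcsin(sin δ₁₃ · sin(θ₁₃ − θ₁₂)) = 6371.01·arcsin(0.19538·sin(-214.931°)) = 714.258 km
|dₓₜ| = 714.258 km

714.3 km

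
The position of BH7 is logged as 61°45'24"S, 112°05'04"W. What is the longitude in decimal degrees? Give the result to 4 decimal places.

112.0844°W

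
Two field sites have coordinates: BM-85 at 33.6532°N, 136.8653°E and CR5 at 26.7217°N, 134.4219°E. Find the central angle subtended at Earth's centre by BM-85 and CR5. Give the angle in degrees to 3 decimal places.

7.245°

Δφ = -6.9315°,  Δλ = -2.4434°
a = sin²(Δφ/2) + cos φ₁ cos φ₂ sin²(Δλ/2) = 0.003992
c = 2·arcsin(√a) = 0.126455 rad = 7.2454°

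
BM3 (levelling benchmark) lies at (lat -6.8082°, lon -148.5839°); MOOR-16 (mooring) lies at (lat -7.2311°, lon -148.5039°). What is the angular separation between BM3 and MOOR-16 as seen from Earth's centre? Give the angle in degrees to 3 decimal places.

0.430°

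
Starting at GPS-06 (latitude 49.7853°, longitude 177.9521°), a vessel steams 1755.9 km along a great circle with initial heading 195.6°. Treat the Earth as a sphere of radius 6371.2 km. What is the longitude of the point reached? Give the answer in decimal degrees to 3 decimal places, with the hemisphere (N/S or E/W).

172.861°E

δ = d/R = 1755.9/6371.2 = 0.275600 rad
φ₂ = arcsin(sin φ₁ cos δ + cos φ₁ sin δ cos θ)
   = arcsin(0.76363·0.96226 + 0.64565·0.27212·-0.96316) = 34.44307°
λ₂ = λ₁ + atan2(sin θ sin δ cos φ₁, cos δ − sin φ₁ sin φ₂) = 172.86121°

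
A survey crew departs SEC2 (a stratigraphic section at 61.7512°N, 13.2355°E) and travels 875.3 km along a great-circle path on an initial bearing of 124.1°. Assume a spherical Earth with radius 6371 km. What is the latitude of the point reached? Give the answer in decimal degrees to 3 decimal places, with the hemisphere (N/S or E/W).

56.747°N

δ = d/R = 875.3/6371 = 0.137388 rad
φ₂ = arcsin(sin φ₁ cos δ + cos φ₁ sin δ cos θ)
   = arcsin(0.88090·0.99058 + 0.47330·0.13696·-0.56064) = 56.74711°
λ₂ = λ₁ + atan2(sin θ sin δ cos φ₁, cos δ − sin φ₁ sin φ₂) = 25.17171°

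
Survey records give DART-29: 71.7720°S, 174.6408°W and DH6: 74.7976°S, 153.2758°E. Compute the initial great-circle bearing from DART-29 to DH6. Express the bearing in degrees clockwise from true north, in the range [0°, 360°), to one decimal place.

236.9°

Δλ = -32.0834°
y = sin Δλ · cos φ₂ = -0.139284
x = cos φ₁ sin φ₂ − sin φ₁ cos φ₂ cos Δλ = -0.090821
θ = atan2(y, x) = -123.1067° → 236.8933° (mod 360°)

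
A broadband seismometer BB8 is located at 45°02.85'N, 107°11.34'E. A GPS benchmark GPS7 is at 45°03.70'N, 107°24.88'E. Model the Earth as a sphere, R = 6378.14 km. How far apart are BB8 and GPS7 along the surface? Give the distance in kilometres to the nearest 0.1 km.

BB8: φ = +45.04750°, λ = +107.18900°
GPS7: φ = +45.06167°, λ = +107.41467°
Δφ = 0.0142°,  Δλ = 0.2257°
a = sin²(Δφ/2) + cos φ₁ cos φ₂ sin²(Δλ/2) = 0.000002
c = 2·arcsin(√a) = 0.002793 rad = 0.1600°
d = R·c = 6378.14 × 0.002793 = 17.8 km

17.8 km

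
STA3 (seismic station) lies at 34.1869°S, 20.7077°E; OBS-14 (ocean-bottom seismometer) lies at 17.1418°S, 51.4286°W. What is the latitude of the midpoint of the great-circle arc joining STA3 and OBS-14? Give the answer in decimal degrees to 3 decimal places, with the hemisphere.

30.695°S

Bx = cos φ₂ cos Δλ = 0.293127,  By = cos φ₂ sin Δλ = -0.909509
φₘ = atan2(sin φ₁ + sin φ₂, √((cos φ₁ + Bx)² + By²)) = -30.69467°
λₘ = λ₁ + atan2(By, cos φ₁ + Bx) = -18.36260°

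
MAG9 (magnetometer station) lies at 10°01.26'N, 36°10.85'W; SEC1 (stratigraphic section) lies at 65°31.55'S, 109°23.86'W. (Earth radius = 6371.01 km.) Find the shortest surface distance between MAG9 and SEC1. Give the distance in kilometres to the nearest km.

10266 km

MAG9: φ = +10.02100°, λ = -36.18083°
SEC1: φ = -65.52583°, λ = -109.39767°
Δφ = -75.5468°,  Δλ = -73.2168°
a = sin²(Δφ/2) + cos φ₁ cos φ₂ sin²(Δλ/2) = 0.520287
c = 2·arcsin(√a) = 1.611382 rad = 92.3254°
d = R·c = 6371.01 × 1.611382 = 10266.1 km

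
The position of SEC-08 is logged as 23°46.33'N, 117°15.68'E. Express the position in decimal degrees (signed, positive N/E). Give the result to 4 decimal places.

lat: 23.7722° N → +23.7722°
lon: 117.2613° E → +117.2613°

+23.7722°, +117.2613°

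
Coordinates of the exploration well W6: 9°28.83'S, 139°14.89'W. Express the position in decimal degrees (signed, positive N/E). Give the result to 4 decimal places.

lat: 9.4805° S → -9.4805°
lon: 139.2482° W → -139.2482°

-9.4805°, -139.2482°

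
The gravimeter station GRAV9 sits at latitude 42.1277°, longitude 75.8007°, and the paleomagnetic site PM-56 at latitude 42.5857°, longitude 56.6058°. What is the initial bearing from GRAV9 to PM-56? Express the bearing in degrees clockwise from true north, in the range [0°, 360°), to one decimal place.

278.3°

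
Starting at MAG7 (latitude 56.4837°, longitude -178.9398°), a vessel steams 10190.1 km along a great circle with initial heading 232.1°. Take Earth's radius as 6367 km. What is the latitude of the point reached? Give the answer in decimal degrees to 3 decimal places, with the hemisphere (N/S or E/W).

δ = d/R = 10190.1/6367 = 1.600455 rad
φ₂ = arcsin(sin φ₁ cos δ + cos φ₁ sin δ cos θ)
   = arcsin(0.83373·-0.02965 + 0.55217·0.99956·-0.61429) = -21.33174°
λ₂ = λ₁ + atan2(sin θ sin δ cos φ₁, cos δ − sin φ₁ sin φ₂) = 123.20051°

21.332°S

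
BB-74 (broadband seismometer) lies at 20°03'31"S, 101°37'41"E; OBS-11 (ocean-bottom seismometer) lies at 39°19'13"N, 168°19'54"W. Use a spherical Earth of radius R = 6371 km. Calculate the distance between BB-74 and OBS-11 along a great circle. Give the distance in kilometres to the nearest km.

11407 km

BB-74: φ = -20.05861°, λ = +101.62806°
OBS-11: φ = +39.32028°, λ = -168.33167°
Δφ = 59.3789°,  Δλ = 90.0403°
a = sin²(Δφ/2) + cos φ₁ cos φ₂ sin²(Δλ/2) = 0.608921
c = 2·arcsin(√a) = 1.790400 rad = 102.5823°
d = R·c = 6371 × 1.790400 = 11406.6 km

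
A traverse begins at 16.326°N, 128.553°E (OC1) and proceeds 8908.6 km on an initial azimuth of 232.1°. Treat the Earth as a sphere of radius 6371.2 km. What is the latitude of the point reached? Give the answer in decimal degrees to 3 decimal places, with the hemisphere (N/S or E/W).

32.175°S

δ = d/R = 8908.6/6371.2 = 1.398261 rad
φ₂ = arcsin(sin φ₁ cos δ + cos φ₁ sin δ cos θ)
   = arcsin(0.28110·0.17168 + 0.95968·0.98515·-0.61429) = -32.17475°
λ₂ = λ₁ + atan2(sin θ sin δ cos φ₁, cos δ − sin φ₁ sin φ₂) = 61.85820°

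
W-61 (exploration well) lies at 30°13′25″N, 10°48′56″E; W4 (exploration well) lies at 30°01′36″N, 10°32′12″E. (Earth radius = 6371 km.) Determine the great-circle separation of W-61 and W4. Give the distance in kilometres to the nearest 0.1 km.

W-61: φ = +30.22361°, λ = +10.81556°
W4: φ = +30.02667°, λ = +10.53667°
Δφ = -0.1969°,  Δλ = -0.2789°
a = sin²(Δφ/2) + cos φ₁ cos φ₂ sin²(Δλ/2) = 0.000007
c = 2·arcsin(√a) = 0.005435 rad = 0.3114°
d = R·c = 6371 × 0.005435 = 34.6 km

34.6 km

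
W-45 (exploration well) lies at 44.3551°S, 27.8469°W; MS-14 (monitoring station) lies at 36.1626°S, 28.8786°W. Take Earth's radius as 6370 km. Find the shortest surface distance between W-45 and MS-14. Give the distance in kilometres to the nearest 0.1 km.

915.0 km

Δφ = 8.1925°,  Δλ = -1.0317°
a = sin²(Δφ/2) + cos φ₁ cos φ₂ sin²(Δλ/2) = 0.005149
c = 2·arcsin(√a) = 0.143641 rad = 8.2300°
d = R·c = 6370 × 0.143641 = 915.0 km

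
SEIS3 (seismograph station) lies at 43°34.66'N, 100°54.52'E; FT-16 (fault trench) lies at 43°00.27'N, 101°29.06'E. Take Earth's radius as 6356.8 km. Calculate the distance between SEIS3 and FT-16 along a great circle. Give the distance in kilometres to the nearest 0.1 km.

78.8 km

SEIS3: φ = +43.57767°, λ = +100.90867°
FT-16: φ = +43.00450°, λ = +101.48433°
Δφ = -0.5732°,  Δλ = 0.5757°
a = sin²(Δφ/2) + cos φ₁ cos φ₂ sin²(Δλ/2) = 0.000038
c = 2·arcsin(√a) = 0.012392 rad = 0.7100°
d = R·c = 6356.8 × 0.012392 = 78.8 km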